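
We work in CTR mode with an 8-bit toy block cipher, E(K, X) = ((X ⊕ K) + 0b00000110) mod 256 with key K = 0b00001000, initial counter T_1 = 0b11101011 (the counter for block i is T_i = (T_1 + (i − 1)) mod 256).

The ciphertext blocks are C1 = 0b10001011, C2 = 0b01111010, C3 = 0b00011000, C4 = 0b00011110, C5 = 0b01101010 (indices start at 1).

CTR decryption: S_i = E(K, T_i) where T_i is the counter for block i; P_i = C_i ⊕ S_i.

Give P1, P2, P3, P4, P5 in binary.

P1: T = 0b11101011, S = E(K, T) = 0b11101001; 0b10001011 ⊕ 0b11101001 = 0b01100010.
P2: T = 0b11101100, S = E(K, T) = 0b11101010; 0b01111010 ⊕ 0b11101010 = 0b10010000.
P3: T = 0b11101101, S = E(K, T) = 0b11101011; 0b00011000 ⊕ 0b11101011 = 0b11110011.
P4: T = 0b11101110, S = E(K, T) = 0b11101100; 0b00011110 ⊕ 0b11101100 = 0b11110010.
P5: T = 0b11101111, S = E(K, T) = 0b11101101; 0b01101010 ⊕ 0b11101101 = 0b10000111.

P1 = 0b01100010, P2 = 0b10010000, P3 = 0b11110011, P4 = 0b11110010, P5 = 0b10000111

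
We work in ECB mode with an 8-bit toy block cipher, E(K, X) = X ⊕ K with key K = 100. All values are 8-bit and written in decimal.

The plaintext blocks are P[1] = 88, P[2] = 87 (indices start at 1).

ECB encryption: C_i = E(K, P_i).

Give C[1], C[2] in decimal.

C[1] = 60, C[2] = 51

C[1]: E(K, 88) = 60.
C[2]: E(K, 87) = 51.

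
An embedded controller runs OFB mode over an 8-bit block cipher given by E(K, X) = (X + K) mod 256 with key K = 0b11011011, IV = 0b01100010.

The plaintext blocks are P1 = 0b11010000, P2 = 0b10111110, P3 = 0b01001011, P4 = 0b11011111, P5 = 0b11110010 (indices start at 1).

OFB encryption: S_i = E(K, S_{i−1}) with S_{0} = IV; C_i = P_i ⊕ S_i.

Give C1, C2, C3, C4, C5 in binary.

C1: S = E(K, 0b01100010) = 0b00111101; 0b11010000 ⊕ 0b00111101 = 0b11101101.
C2: S = E(K, 0b00111101) = 0b00011000; 0b10111110 ⊕ 0b00011000 = 0b10100110.
C3: S = E(K, 0b00011000) = 0b11110011; 0b01001011 ⊕ 0b11110011 = 0b10111000.
C4: S = E(K, 0b11110011) = 0b11001110; 0b11011111 ⊕ 0b11001110 = 0b00010001.
C5: S = E(K, 0b11001110) = 0b10101001; 0b11110010 ⊕ 0b10101001 = 0b01011011.

C1 = 0b11101101, C2 = 0b10100110, C3 = 0b10111000, C4 = 0b00010001, C5 = 0b01011011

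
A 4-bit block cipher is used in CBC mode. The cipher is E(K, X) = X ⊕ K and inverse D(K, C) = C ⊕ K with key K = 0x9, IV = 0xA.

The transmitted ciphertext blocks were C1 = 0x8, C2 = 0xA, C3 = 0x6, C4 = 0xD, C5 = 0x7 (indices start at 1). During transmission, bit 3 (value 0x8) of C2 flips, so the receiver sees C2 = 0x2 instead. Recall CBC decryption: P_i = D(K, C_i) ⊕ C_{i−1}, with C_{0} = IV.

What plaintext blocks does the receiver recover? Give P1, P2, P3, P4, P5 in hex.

P1 = 0xB, P2 = 0x3, P3 = 0xD, P4 = 0x2, P5 = 0x3

Only C2 changed, to 0x2. In CBC, a change in C_i garbles P_i and flips the same bit in P_{i+1}. Decrypting the received ciphertext:
P1: D(K, 0x8) = 0x1; 0x1 ⊕ 0xA = 0xB.
P2: D(K, 0x2) = 0xB; 0xB ⊕ 0x8 = 0x3.
P3: D(K, 0x6) = 0xF; 0xF ⊕ 0x2 = 0xD.
P4: D(K, 0xD) = 0x4; 0x4 ⊕ 0x6 = 0x2.
P5: D(K, 0x7) = 0xE; 0xE ⊕ 0xD = 0x3.
Blocks that differ from the original plaintext: P2, P3.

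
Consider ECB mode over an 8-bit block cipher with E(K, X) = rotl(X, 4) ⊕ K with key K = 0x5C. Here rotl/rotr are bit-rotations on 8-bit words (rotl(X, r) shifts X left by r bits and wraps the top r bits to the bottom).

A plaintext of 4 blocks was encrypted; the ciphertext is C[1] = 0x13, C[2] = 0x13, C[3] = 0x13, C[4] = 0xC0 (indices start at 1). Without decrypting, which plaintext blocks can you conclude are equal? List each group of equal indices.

P[1] = P[2] = P[3]

ECB encrypts each block independently with the same key, so equal ciphertext blocks imply equal plaintext blocks.
C[1] = C[2] = C[3] = 0x13, so P[1] = P[2] = P[3].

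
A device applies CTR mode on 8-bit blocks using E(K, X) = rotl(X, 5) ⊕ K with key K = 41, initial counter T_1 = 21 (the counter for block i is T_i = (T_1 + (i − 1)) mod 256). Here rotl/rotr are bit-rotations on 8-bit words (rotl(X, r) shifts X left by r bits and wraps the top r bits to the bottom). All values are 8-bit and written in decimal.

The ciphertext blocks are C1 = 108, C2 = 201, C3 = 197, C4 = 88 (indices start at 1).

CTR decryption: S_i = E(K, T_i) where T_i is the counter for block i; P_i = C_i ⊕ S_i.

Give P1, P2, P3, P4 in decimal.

P1 = 231, P2 = 34, P3 = 14, P4 = 114

P1: T = 21, S = E(K, T) = 139; 108 ⊕ 139 = 231.
P2: T = 22, S = E(K, T) = 235; 201 ⊕ 235 = 34.
P3: T = 23, S = E(K, T) = 203; 197 ⊕ 203 = 14.
P4: T = 24, S = E(K, T) = 42; 88 ⊕ 42 = 114.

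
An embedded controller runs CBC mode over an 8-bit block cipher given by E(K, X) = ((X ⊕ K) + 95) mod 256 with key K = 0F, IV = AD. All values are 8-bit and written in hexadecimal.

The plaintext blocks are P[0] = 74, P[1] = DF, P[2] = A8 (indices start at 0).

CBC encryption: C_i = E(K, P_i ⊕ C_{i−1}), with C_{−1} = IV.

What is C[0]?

C[0] = 6B

C[0]: P[0] ⊕ AD = D9; E(K, D9) = 6B.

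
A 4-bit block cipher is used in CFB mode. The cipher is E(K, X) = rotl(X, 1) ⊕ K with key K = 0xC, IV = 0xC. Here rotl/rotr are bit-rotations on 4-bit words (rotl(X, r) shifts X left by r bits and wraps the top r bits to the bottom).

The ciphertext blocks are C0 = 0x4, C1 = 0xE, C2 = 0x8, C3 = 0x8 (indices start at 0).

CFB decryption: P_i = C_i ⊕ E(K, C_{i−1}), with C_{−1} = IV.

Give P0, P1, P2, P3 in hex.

P0: E(K, 0xC) = 0x5; 0x4 ⊕ 0x5 = 0x1.
P1: E(K, 0x4) = 0x4; 0xE ⊕ 0x4 = 0xA.
P2: E(K, 0xE) = 0x1; 0x8 ⊕ 0x1 = 0x9.
P3: E(K, 0x8) = 0xD; 0x8 ⊕ 0xD = 0x5.

P0 = 0x1, P1 = 0xA, P2 = 0x9, P3 = 0x5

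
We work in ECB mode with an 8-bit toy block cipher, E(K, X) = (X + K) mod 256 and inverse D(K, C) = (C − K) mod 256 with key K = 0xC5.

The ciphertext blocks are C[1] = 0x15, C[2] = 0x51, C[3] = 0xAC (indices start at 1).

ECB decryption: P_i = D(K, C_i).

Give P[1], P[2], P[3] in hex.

P[1]: D(K, 0x15) = 0x50.
P[2]: D(K, 0x51) = 0x8C.
P[3]: D(K, 0xAC) = 0xE7.

P[1] = 0x50, P[2] = 0x8C, P[3] = 0xE7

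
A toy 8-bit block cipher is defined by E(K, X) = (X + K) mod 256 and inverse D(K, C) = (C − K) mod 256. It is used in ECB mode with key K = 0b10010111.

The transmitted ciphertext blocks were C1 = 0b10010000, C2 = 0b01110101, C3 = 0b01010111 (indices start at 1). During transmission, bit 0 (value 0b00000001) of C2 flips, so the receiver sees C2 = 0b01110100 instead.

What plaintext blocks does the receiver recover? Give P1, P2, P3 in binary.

P1 = 0b11111001, P2 = 0b11011101, P3 = 0b11000000

ECB decryption: P_i = D(K, C_i).
Only C2 changed, to 0b01110100. In ECB, a change in C_i affects only P_i. Decrypting the received ciphertext:
P1: D(K, 0b10010000) = 0b11111001.
P2: D(K, 0b01110100) = 0b11011101.
P3: D(K, 0b01010111) = 0b11000000.
Blocks that differ from the original plaintext: P2.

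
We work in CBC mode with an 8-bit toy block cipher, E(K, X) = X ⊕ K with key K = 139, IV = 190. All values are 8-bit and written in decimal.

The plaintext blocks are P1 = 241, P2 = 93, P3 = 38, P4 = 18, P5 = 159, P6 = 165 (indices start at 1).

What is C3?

C3 = 191

CBC encryption: C_i = E(K, P_i ⊕ C_{i−1}), with C_{0} = IV.
C1: P1 ⊕ 190 = 79; E(K, 79) = 196.
C2: P2 ⊕ 196 = 153; E(K, 153) = 18.
C3: P3 ⊕ 18 = 52; E(K, 52) = 191.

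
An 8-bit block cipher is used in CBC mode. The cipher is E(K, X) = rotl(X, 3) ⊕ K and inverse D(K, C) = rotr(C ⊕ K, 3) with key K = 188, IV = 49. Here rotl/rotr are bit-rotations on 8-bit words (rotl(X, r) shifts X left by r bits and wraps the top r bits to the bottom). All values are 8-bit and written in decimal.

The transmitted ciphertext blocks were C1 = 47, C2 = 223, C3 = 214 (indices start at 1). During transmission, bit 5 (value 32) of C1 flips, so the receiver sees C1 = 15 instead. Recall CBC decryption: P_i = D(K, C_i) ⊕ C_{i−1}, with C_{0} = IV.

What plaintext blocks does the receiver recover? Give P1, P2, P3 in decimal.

Only C1 changed, to 15. In CBC, a change in C_i garbles P_i and flips the same bit in P_{i+1}. Decrypting the received ciphertext:
P1: D(K, 15) = 118; 118 ⊕ 49 = 71.
P2: D(K, 223) = 108; 108 ⊕ 15 = 99.
P3: D(K, 214) = 77; 77 ⊕ 223 = 146.
Blocks that differ from the original plaintext: P1, P2.

P1 = 71, P2 = 99, P3 = 146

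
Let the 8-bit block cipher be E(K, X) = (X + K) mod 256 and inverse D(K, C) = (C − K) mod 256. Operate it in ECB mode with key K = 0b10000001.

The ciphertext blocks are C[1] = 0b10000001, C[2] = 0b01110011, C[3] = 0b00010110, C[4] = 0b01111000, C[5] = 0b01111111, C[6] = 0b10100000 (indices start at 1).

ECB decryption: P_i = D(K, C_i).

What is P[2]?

P[2]: D(K, 0b01110011) = 0b11110010.

P[2] = 0b11110010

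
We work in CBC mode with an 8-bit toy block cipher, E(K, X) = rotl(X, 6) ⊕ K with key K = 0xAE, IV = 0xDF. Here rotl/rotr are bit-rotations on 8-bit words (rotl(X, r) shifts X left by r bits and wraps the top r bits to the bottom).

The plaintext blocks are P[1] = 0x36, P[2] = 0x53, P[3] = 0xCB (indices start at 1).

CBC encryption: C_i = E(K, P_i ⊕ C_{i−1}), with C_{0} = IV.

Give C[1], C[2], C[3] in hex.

C[1]: P[1] ⊕ 0xDF = 0xE9; E(K, 0xE9) = 0xD4.
C[2]: P[2] ⊕ 0xD4 = 0x87; E(K, 0x87) = 0x4F.
C[3]: P[3] ⊕ 0x4F = 0x84; E(K, 0x84) = 0x8F.

C[1] = 0xD4, C[2] = 0x4F, C[3] = 0x8F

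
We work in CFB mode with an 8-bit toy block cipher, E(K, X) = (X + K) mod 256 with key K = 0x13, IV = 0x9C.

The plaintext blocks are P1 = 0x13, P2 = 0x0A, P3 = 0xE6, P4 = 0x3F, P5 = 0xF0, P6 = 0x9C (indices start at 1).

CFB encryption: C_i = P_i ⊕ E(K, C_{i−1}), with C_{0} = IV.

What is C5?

C1: E(K, 0x9C) = 0xAF; 0x13 ⊕ 0xAF = 0xBC.
C2: E(K, 0xBC) = 0xCF; 0x0A ⊕ 0xCF = 0xC5.
C3: E(K, 0xC5) = 0xD8; 0xE6 ⊕ 0xD8 = 0x3E.
C4: E(K, 0x3E) = 0x51; 0x3F ⊕ 0x51 = 0x6E.
C5: E(K, 0x6E) = 0x81; 0xF0 ⊕ 0x81 = 0x71.

C5 = 0x71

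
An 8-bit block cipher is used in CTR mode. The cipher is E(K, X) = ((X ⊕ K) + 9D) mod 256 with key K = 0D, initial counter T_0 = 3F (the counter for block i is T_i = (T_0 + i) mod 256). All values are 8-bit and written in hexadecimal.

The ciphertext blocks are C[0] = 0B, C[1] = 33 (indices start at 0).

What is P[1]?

P[1] = D9

CTR decryption: S_i = E(K, T_i) where T_i is the counter for block i; P_i = C_i ⊕ S_i.
P[1]: T = 40, S = E(K, T) = EA; 33 ⊕ EA = D9.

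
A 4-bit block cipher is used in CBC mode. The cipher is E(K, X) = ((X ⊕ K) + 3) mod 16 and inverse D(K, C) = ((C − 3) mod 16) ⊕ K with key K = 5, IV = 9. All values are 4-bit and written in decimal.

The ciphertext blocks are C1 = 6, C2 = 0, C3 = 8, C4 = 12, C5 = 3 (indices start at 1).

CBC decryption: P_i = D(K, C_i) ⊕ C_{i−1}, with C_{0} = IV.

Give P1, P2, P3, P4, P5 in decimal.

P1: D(K, 6) = 6; 6 ⊕ 9 = 15.
P2: D(K, 0) = 8; 8 ⊕ 6 = 14.
P3: D(K, 8) = 0; 0 ⊕ 0 = 0.
P4: D(K, 12) = 12; 12 ⊕ 8 = 4.
P5: D(K, 3) = 5; 5 ⊕ 12 = 9.

P1 = 15, P2 = 14, P3 = 0, P4 = 4, P5 = 9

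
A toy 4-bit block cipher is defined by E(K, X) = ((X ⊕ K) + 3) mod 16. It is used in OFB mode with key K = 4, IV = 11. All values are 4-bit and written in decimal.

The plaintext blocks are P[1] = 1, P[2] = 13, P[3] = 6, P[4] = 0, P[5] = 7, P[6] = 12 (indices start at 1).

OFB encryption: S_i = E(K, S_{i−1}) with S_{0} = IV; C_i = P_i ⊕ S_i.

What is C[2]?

C[2] = 4

C[1]: S = E(K, 11) = 2; 1 ⊕ 2 = 3.
C[2]: S = E(K, 2) = 9; 13 ⊕ 9 = 4.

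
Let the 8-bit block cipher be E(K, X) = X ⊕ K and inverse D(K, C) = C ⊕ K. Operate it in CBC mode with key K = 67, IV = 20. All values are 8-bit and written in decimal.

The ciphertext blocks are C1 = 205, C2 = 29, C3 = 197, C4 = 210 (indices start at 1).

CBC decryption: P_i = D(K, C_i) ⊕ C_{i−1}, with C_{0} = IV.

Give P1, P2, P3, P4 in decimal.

P1 = 154, P2 = 147, P3 = 155, P4 = 84

P1: D(K, 205) = 142; 142 ⊕ 20 = 154.
P2: D(K, 29) = 94; 94 ⊕ 205 = 147.
P3: D(K, 197) = 134; 134 ⊕ 29 = 155.
P4: D(K, 210) = 145; 145 ⊕ 197 = 84.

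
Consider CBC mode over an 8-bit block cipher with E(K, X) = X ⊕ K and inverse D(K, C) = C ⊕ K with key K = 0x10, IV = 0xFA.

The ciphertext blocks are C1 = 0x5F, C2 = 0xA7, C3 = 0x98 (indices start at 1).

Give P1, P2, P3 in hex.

CBC decryption: P_i = D(K, C_i) ⊕ C_{i−1}, with C_{0} = IV.
P1: D(K, 0x5F) = 0x4F; 0x4F ⊕ 0xFA = 0xB5.
P2: D(K, 0xA7) = 0xB7; 0xB7 ⊕ 0x5F = 0xE8.
P3: D(K, 0x98) = 0x88; 0x88 ⊕ 0xA7 = 0x2F.

P1 = 0xB5, P2 = 0xE8, P3 = 0x2F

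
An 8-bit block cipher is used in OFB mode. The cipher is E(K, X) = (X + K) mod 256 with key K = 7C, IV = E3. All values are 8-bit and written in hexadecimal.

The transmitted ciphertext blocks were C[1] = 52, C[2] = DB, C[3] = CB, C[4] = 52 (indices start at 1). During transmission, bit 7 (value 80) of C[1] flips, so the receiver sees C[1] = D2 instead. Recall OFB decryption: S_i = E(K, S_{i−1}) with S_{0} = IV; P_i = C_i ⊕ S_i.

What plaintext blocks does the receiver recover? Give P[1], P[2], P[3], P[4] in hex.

P[1] = 8D, P[2] = 00, P[3] = 9C, P[4] = 81

Only C[1] changed, to D2. In OFB, a change in C_i flips the same bit in P_i only; the keystream is unaffected. Decrypting the received ciphertext:
P[1]: S = E(K, E3) = 5F; D2 ⊕ 5F = 8D.
P[2]: S = E(K, 5F) = DB; DB ⊕ DB = 00.
P[3]: S = E(K, DB) = 57; CB ⊕ 57 = 9C.
P[4]: S = E(K, 57) = D3; 52 ⊕ D3 = 81.
Blocks that differ from the original plaintext: P[1].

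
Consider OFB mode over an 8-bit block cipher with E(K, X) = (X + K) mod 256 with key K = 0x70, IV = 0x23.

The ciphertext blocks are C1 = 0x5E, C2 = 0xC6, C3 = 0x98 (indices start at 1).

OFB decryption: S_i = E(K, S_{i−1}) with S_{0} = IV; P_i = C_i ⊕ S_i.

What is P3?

P1: S = E(K, 0x23) = 0x93; 0x5E ⊕ 0x93 = 0xCD.
P2: S = E(K, 0x93) = 0x03; 0xC6 ⊕ 0x03 = 0xC5.
P3: S = E(K, 0x03) = 0x73; 0x98 ⊕ 0x73 = 0xEB.

P3 = 0xEB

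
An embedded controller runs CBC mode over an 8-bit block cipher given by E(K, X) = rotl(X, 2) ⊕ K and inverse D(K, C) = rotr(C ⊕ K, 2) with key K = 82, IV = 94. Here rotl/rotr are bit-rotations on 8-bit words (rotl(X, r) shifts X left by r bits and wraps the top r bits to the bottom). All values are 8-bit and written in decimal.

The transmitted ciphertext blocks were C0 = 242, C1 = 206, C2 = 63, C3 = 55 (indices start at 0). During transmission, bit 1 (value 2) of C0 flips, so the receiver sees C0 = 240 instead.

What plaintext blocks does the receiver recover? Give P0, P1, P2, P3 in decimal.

CBC decryption: P_i = D(K, C_i) ⊕ C_{i−1}, with C_{−1} = IV.
Only C0 changed, to 240. In CBC, a change in C_i garbles P_i and flips the same bit in P_{i+1}. Decrypting the received ciphertext:
P0: D(K, 240) = 168; 168 ⊕ 94 = 246.
P1: D(K, 206) = 39; 39 ⊕ 240 = 215.
P2: D(K, 63) = 91; 91 ⊕ 206 = 149.
P3: D(K, 55) = 89; 89 ⊕ 63 = 102.
Blocks that differ from the original plaintext: P0, P1.

P0 = 246, P1 = 215, P2 = 149, P3 = 102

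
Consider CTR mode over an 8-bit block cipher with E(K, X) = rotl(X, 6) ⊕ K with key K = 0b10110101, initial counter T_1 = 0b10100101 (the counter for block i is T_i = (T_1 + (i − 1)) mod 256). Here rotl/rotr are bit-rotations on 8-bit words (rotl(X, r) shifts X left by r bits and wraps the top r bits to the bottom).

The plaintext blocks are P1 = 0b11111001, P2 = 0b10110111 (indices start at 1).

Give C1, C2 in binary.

CTR encryption: S_i = E(K, T_i) where T_i is the counter for block i; C_i = P_i ⊕ S_i.
C1: T = 0b10100101, S = E(K, T) = 0b11011100; 0b11111001 ⊕ 0b11011100 = 0b00100101.
C2: T = 0b10100110, S = E(K, T) = 0b00011100; 0b10110111 ⊕ 0b00011100 = 0b10101011.

C1 = 0b00100101, C2 = 0b10101011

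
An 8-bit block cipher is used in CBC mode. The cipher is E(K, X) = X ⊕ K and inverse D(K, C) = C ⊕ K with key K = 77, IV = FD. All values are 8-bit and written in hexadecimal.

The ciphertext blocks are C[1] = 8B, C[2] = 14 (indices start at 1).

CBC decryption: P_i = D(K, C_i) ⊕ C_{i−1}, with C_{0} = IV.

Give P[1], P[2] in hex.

P[1]: D(K, 8B) = FC; FC ⊕ FD = 01.
P[2]: D(K, 14) = 63; 63 ⊕ 8B = E8.

P[1] = 01, P[2] = E8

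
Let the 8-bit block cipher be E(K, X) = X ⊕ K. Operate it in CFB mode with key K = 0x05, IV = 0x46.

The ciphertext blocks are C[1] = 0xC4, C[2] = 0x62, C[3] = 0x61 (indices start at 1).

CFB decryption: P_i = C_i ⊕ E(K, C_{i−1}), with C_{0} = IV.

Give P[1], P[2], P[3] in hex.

P[1] = 0x87, P[2] = 0xA3, P[3] = 0x06

P[1]: E(K, 0x46) = 0x43; 0xC4 ⊕ 0x43 = 0x87.
P[2]: E(K, 0xC4) = 0xC1; 0x62 ⊕ 0xC1 = 0xA3.
P[3]: E(K, 0x62) = 0x67; 0x61 ⊕ 0x67 = 0x06.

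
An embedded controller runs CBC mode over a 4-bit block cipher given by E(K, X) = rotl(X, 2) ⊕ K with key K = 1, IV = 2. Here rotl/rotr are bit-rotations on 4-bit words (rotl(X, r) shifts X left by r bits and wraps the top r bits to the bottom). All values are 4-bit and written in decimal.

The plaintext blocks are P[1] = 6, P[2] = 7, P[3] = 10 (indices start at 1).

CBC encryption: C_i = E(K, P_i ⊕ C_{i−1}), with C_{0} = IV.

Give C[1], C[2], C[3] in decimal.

C[1] = 0, C[2] = 12, C[3] = 8

C[1]: P[1] ⊕ 2 = 4; E(K, 4) = 0.
C[2]: P[2] ⊕ 0 = 7; E(K, 7) = 12.
C[3]: P[3] ⊕ 12 = 6; E(K, 6) = 8.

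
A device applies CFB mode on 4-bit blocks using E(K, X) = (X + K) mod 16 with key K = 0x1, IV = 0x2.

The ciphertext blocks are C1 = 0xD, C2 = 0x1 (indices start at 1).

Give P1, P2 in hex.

CFB decryption: P_i = C_i ⊕ E(K, C_{i−1}), with C_{0} = IV.
P1: E(K, 0x2) = 0x3; 0xD ⊕ 0x3 = 0xE.
P2: E(K, 0xD) = 0xE; 0x1 ⊕ 0xE = 0xF.

P1 = 0xE, P2 = 0xF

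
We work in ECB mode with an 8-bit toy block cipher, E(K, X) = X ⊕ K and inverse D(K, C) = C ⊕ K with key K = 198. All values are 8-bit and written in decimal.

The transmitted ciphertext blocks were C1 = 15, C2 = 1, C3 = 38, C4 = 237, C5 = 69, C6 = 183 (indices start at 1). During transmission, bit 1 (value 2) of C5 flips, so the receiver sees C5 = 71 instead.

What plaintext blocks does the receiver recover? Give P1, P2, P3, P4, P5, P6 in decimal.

ECB decryption: P_i = D(K, C_i).
Only C5 changed, to 71. In ECB, a change in C_i affects only P_i. Decrypting the received ciphertext:
P1: D(K, 15) = 201.
P2: D(K, 1) = 199.
P3: D(K, 38) = 224.
P4: D(K, 237) = 43.
P5: D(K, 71) = 129.
P6: D(K, 183) = 113.
Blocks that differ from the original plaintext: P5.

P1 = 201, P2 = 199, P3 = 224, P4 = 43, P5 = 129, P6 = 113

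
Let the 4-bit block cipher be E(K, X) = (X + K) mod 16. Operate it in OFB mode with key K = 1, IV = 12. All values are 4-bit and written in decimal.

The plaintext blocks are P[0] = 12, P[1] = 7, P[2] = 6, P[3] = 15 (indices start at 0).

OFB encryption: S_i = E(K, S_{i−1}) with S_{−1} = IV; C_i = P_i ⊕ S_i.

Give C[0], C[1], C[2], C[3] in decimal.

C[0] = 1, C[1] = 9, C[2] = 9, C[3] = 15

C[0]: S = E(K, 12) = 13; 12 ⊕ 13 = 1.
C[1]: S = E(K, 13) = 14; 7 ⊕ 14 = 9.
C[2]: S = E(K, 14) = 15; 6 ⊕ 15 = 9.
C[3]: S = E(K, 15) = 0; 15 ⊕ 0 = 15.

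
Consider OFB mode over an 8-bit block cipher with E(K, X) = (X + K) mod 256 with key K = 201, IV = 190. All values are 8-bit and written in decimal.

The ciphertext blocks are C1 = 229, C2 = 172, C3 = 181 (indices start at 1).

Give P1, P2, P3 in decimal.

OFB decryption: S_i = E(K, S_{i−1}) with S_{0} = IV; P_i = C_i ⊕ S_i.
P1: S = E(K, 190) = 135; 229 ⊕ 135 = 98.
P2: S = E(K, 135) = 80; 172 ⊕ 80 = 252.
P3: S = E(K, 80) = 25; 181 ⊕ 25 = 172.

P1 = 98, P2 = 252, P3 = 172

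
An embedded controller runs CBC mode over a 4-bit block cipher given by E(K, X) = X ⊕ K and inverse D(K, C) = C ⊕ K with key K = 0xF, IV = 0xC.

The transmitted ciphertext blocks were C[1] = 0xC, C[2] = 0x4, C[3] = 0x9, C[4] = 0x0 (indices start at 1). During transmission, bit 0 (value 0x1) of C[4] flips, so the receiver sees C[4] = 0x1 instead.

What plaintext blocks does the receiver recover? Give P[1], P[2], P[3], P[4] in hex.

P[1] = 0xF, P[2] = 0x7, P[3] = 0x2, P[4] = 0x7

CBC decryption: P_i = D(K, C_i) ⊕ C_{i−1}, with C_{0} = IV.
Only C[4] changed, to 0x1. In CBC, a change in C_i garbles P_i and flips the same bit in P_{i+1}. Decrypting the received ciphertext:
P[1]: D(K, 0xC) = 0x3; 0x3 ⊕ 0xC = 0xF.
P[2]: D(K, 0x4) = 0xB; 0xB ⊕ 0xC = 0x7.
P[3]: D(K, 0x9) = 0x6; 0x6 ⊕ 0x4 = 0x2.
P[4]: D(K, 0x1) = 0xE; 0xE ⊕ 0x9 = 0x7.
Blocks that differ from the original plaintext: P[4].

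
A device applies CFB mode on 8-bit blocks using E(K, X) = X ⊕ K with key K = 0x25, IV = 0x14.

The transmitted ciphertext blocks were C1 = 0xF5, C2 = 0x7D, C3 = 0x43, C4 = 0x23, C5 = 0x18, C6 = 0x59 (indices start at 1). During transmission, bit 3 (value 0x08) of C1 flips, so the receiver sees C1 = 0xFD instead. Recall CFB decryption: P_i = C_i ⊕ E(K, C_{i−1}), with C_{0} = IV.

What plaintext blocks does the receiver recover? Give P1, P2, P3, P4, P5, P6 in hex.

P1 = 0xCC, P2 = 0xA5, P3 = 0x1B, P4 = 0x45, P5 = 0x1E, P6 = 0x64

Only C1 changed, to 0xFD. In CFB, a change in C_i flips the same bit in P_i and garbles P_{i+1}. Decrypting the received ciphertext:
P1: E(K, 0x14) = 0x31; 0xFD ⊕ 0x31 = 0xCC.
P2: E(K, 0xFD) = 0xD8; 0x7D ⊕ 0xD8 = 0xA5.
P3: E(K, 0x7D) = 0x58; 0x43 ⊕ 0x58 = 0x1B.
P4: E(K, 0x43) = 0x66; 0x23 ⊕ 0x66 = 0x45.
P5: E(K, 0x23) = 0x06; 0x18 ⊕ 0x06 = 0x1E.
P6: E(K, 0x18) = 0x3D; 0x59 ⊕ 0x3D = 0x64.
Blocks that differ from the original plaintext: P1, P2.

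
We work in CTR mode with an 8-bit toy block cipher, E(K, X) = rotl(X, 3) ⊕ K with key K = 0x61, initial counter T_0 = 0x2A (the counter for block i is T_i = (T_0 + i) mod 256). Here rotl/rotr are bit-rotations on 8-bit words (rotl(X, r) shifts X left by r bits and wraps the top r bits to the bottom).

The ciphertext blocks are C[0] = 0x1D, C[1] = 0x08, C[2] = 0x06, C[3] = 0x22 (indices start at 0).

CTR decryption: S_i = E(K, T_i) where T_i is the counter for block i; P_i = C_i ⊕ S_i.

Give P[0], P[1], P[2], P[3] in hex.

P[0]: T = 0x2A, S = E(K, T) = 0x30; 0x1D ⊕ 0x30 = 0x2D.
P[1]: T = 0x2B, S = E(K, T) = 0x38; 0x08 ⊕ 0x38 = 0x30.
P[2]: T = 0x2C, S = E(K, T) = 0x00; 0x06 ⊕ 0x00 = 0x06.
P[3]: T = 0x2D, S = E(K, T) = 0x08; 0x22 ⊕ 0x08 = 0x2A.

P[0] = 0x2D, P[1] = 0x30, P[2] = 0x06, P[3] = 0x2A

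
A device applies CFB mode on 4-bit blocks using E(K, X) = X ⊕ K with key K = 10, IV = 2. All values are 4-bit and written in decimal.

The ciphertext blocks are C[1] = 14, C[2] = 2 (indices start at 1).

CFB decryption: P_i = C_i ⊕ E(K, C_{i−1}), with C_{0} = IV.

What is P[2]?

P[2]: E(K, 14) = 4; 2 ⊕ 4 = 6.

P[2] = 6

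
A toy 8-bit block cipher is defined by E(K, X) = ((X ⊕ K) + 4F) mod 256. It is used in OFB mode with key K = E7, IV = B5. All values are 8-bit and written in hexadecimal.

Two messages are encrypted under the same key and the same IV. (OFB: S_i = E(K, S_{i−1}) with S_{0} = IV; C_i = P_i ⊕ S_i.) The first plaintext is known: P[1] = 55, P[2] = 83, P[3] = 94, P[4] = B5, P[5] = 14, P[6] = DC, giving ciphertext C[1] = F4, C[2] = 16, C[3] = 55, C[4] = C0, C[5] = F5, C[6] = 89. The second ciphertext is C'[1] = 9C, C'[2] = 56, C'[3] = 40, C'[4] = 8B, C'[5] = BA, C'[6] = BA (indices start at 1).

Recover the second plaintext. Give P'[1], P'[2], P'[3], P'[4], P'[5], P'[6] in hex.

In OFB with a reused IV, both messages share the same keystream S_i, so C_i ⊕ C'_i = P_i ⊕ P'_i and thus P'_i = P_i ⊕ C_i ⊕ C'_i.
P'[1]: 55 ⊕ F4 ⊕ 9C = 3D.
P'[2]: 83 ⊕ 16 ⊕ 56 = C3.
P'[3]: 94 ⊕ 55 ⊕ 40 = 81.
P'[4]: B5 ⊕ C0 ⊕ 8B = FE.
P'[5]: 14 ⊕ F5 ⊕ BA = 5B.
P'[6]: DC ⊕ 89 ⊕ BA = EF.

P'[1] = 3D, P'[2] = C3, P'[3] = 81, P'[4] = FE, P'[5] = 5B, P'[6] = EF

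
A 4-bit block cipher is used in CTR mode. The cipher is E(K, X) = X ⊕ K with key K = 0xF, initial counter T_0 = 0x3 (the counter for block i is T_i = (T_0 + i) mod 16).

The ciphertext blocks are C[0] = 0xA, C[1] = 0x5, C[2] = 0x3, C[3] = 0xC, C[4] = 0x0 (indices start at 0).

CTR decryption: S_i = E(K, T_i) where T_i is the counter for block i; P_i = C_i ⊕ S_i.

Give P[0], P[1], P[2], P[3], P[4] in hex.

P[0]: T = 0x3, S = E(K, T) = 0xC; 0xA ⊕ 0xC = 0x6.
P[1]: T = 0x4, S = E(K, T) = 0xB; 0x5 ⊕ 0xB = 0xE.
P[2]: T = 0x5, S = E(K, T) = 0xA; 0x3 ⊕ 0xA = 0x9.
P[3]: T = 0x6, S = E(K, T) = 0x9; 0xC ⊕ 0x9 = 0x5.
P[4]: T = 0x7, S = E(K, T) = 0x8; 0x0 ⊕ 0x8 = 0x8.

P[0] = 0x6, P[1] = 0xE, P[2] = 0x9, P[3] = 0x5, P[4] = 0x8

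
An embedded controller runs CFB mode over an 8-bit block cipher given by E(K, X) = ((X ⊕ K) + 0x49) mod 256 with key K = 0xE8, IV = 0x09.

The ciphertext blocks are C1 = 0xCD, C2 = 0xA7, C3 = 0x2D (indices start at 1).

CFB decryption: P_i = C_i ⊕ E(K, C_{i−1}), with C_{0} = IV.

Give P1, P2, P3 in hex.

P1: E(K, 0x09) = 0x2A; 0xCD ⊕ 0x2A = 0xE7.
P2: E(K, 0xCD) = 0x6E; 0xA7 ⊕ 0x6E = 0xC9.
P3: E(K, 0xA7) = 0x98; 0x2D ⊕ 0x98 = 0xB5.

P1 = 0xE7, P2 = 0xC9, P3 = 0xB5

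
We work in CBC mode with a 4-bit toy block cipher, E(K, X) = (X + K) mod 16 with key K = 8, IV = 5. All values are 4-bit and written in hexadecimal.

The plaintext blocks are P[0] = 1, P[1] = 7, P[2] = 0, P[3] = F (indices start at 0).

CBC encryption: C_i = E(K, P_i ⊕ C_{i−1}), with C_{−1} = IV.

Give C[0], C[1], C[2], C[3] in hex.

C[0] = C, C[1] = 3, C[2] = B, C[3] = C

C[0]: P[0] ⊕ 5 = 4; E(K, 4) = C.
C[1]: P[1] ⊕ C = B; E(K, B) = 3.
C[2]: P[2] ⊕ 3 = 3; E(K, 3) = B.
C[3]: P[3] ⊕ B = 4; E(K, 4) = C.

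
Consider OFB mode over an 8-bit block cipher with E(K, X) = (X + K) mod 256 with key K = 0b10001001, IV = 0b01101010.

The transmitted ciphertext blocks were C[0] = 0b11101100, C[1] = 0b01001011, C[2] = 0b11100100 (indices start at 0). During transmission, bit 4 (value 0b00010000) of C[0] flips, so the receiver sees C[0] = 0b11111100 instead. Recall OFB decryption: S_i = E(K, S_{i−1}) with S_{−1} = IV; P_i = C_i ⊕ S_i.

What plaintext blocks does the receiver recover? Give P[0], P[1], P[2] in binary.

P[0] = 0b00001111, P[1] = 0b00110111, P[2] = 0b11100001

Only C[0] changed, to 0b11111100. In OFB, a change in C_i flips the same bit in P_i only; the keystream is unaffected. Decrypting the received ciphertext:
P[0]: S = E(K, 0b01101010) = 0b11110011; 0b11111100 ⊕ 0b11110011 = 0b00001111.
P[1]: S = E(K, 0b11110011) = 0b01111100; 0b01001011 ⊕ 0b01111100 = 0b00110111.
P[2]: S = E(K, 0b01111100) = 0b00000101; 0b11100100 ⊕ 0b00000101 = 0b11100001.
Blocks that differ from the original plaintext: P[0].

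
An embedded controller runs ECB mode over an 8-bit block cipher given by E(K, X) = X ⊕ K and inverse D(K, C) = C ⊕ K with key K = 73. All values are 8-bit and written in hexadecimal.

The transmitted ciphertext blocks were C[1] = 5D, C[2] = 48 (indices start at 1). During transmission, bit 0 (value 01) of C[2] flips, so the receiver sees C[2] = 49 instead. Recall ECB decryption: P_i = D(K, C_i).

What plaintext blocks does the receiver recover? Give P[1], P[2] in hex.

P[1] = 2E, P[2] = 3A

Only C[2] changed, to 49. In ECB, a change in C_i affects only P_i. Decrypting the received ciphertext:
P[1]: D(K, 5D) = 2E.
P[2]: D(K, 49) = 3A.
Blocks that differ from the original plaintext: P[2].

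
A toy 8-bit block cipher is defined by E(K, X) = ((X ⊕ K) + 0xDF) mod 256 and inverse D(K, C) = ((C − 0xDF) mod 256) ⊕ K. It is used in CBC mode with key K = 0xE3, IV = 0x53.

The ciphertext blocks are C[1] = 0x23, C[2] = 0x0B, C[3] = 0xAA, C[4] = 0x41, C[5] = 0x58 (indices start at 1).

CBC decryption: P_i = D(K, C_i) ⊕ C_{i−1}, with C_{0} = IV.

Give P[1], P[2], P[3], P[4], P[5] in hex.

P[1] = 0xF4, P[2] = 0xEC, P[3] = 0x23, P[4] = 0x2B, P[5] = 0xDB

P[1]: D(K, 0x23) = 0xA7; 0xA7 ⊕ 0x53 = 0xF4.
P[2]: D(K, 0x0B) = 0xCF; 0xCF ⊕ 0x23 = 0xEC.
P[3]: D(K, 0xAA) = 0x28; 0x28 ⊕ 0x0B = 0x23.
P[4]: D(K, 0x41) = 0x81; 0x81 ⊕ 0xAA = 0x2B.
P[5]: D(K, 0x58) = 0x9A; 0x9A ⊕ 0x41 = 0xDB.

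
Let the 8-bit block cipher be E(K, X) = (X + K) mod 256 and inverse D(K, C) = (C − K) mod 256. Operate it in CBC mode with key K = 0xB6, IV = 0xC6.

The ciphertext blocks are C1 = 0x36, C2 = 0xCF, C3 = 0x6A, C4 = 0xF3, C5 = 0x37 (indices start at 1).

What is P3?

P3 = 0x7B

CBC decryption: P_i = D(K, C_i) ⊕ C_{i−1}, with C_{0} = IV.
P3: D(K, 0x6A) = 0xB4; 0xB4 ⊕ 0xCF = 0x7B.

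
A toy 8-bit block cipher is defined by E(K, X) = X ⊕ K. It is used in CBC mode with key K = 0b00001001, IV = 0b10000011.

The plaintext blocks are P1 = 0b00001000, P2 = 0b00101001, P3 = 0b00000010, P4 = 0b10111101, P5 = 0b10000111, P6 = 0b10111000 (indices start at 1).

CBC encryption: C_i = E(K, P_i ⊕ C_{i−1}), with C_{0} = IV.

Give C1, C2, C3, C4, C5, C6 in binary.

C1 = 0b10000010, C2 = 0b10100010, C3 = 0b10101001, C4 = 0b00011101, C5 = 0b10010011, C6 = 0b00100010

C1: P1 ⊕ 0b10000011 = 0b10001011; E(K, 0b10001011) = 0b10000010.
C2: P2 ⊕ 0b10000010 = 0b10101011; E(K, 0b10101011) = 0b10100010.
C3: P3 ⊕ 0b10100010 = 0b10100000; E(K, 0b10100000) = 0b10101001.
C4: P4 ⊕ 0b10101001 = 0b00010100; E(K, 0b00010100) = 0b00011101.
C5: P5 ⊕ 0b00011101 = 0b10011010; E(K, 0b10011010) = 0b10010011.
C6: P6 ⊕ 0b10010011 = 0b00101011; E(K, 0b00101011) = 0b00100010.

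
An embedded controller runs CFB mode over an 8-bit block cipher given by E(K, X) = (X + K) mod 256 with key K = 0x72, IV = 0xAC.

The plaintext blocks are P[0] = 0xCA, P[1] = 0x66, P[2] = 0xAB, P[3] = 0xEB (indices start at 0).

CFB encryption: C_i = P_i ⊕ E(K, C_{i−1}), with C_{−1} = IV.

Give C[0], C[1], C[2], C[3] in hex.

C[0] = 0xD4, C[1] = 0x20, C[2] = 0x39, C[3] = 0x40

C[0]: E(K, 0xAC) = 0x1E; 0xCA ⊕ 0x1E = 0xD4.
C[1]: E(K, 0xD4) = 0x46; 0x66 ⊕ 0x46 = 0x20.
C[2]: E(K, 0x20) = 0x92; 0xAB ⊕ 0x92 = 0x39.
C[3]: E(K, 0x39) = 0xAB; 0xEB ⊕ 0xAB = 0x40.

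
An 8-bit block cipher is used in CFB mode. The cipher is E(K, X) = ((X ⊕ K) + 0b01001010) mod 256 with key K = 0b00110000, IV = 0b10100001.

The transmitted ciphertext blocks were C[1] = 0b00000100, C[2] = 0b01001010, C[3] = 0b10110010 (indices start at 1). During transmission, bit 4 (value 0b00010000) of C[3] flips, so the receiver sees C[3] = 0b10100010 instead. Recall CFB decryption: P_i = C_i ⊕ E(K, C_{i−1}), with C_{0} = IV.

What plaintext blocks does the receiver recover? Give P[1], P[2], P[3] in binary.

Only C[3] changed, to 0b10100010. In CFB, a change in C_i flips the same bit in P_i and garbles P_{i+1}. Decrypting the received ciphertext:
P[1]: E(K, 0b10100001) = 0b11011011; 0b00000100 ⊕ 0b11011011 = 0b11011111.
P[2]: E(K, 0b00000100) = 0b01111110; 0b01001010 ⊕ 0b01111110 = 0b00110100.
P[3]: E(K, 0b01001010) = 0b11000100; 0b10100010 ⊕ 0b11000100 = 0b01100110.
Blocks that differ from the original plaintext: P[3].

P[1] = 0b11011111, P[2] = 0b00110100, P[3] = 0b01100110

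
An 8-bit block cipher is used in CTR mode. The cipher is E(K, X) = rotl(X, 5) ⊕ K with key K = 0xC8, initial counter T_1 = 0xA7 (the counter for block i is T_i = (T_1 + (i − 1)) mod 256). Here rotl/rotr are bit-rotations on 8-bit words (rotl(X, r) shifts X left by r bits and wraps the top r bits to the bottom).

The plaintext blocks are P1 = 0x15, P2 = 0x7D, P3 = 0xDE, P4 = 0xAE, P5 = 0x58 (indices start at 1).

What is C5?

C5 = 0xE5

CTR encryption: S_i = E(K, T_i) where T_i is the counter for block i; C_i = P_i ⊕ S_i.
C1: T = 0xA7, S = E(K, T) = 0x3C; 0x15 ⊕ 0x3C = 0x29.
C2: T = 0xA8, S = E(K, T) = 0xDD; 0x7D ⊕ 0xDD = 0xA0.
C3: T = 0xA9, S = E(K, T) = 0xFD; 0xDE ⊕ 0xFD = 0x23.
C4: T = 0xAA, S = E(K, T) = 0x9D; 0xAE ⊕ 0x9D = 0x33.
C5: T = 0xAB, S = E(K, T) = 0xBD; 0x58 ⊕ 0xBD = 0xE5.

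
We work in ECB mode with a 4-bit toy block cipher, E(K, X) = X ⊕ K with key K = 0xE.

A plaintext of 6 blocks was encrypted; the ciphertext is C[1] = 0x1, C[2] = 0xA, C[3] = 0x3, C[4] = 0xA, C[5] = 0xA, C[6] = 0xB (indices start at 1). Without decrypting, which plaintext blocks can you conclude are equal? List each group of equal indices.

P[2] = P[4] = P[5]

ECB encrypts each block independently with the same key, so equal ciphertext blocks imply equal plaintext blocks.
C[2] = C[4] = C[5] = 0xA, so P[2] = P[4] = P[5].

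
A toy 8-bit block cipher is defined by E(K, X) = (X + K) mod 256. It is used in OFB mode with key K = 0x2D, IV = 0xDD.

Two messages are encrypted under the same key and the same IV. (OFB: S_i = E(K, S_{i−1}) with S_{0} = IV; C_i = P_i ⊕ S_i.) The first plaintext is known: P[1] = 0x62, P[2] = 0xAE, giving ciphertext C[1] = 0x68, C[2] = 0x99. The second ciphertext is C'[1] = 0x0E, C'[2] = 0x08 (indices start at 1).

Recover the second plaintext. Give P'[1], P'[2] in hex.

P'[1] = 0x04, P'[2] = 0x3F

In OFB with a reused IV, both messages share the same keystream S_i, so C_i ⊕ C'_i = P_i ⊕ P'_i and thus P'_i = P_i ⊕ C_i ⊕ C'_i.
P'[1]: 0x62 ⊕ 0x68 ⊕ 0x0E = 0x04.
P'[2]: 0xAE ⊕ 0x99 ⊕ 0x08 = 0x3F.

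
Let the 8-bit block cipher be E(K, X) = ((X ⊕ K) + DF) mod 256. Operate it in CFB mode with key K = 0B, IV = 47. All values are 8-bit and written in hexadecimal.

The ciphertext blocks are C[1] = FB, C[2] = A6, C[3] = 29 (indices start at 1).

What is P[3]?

CFB decryption: P_i = C_i ⊕ E(K, C_{i−1}), with C_{0} = IV.
P[3]: E(K, A6) = 8C; 29 ⊕ 8C = A5.

P[3] = A5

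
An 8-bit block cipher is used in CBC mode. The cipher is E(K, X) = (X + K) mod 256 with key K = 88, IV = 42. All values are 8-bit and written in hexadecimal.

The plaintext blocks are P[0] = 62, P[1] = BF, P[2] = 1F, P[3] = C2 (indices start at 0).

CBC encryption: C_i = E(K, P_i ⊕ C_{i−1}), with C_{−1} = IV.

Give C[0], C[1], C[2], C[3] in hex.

C[0]: P[0] ⊕ 42 = 20; E(K, 20) = A8.
C[1]: P[1] ⊕ A8 = 17; E(K, 17) = 9F.
C[2]: P[2] ⊕ 9F = 80; E(K, 80) = 08.
C[3]: P[3] ⊕ 08 = CA; E(K, CA) = 52.

C[0] = A8, C[1] = 9F, C[2] = 08, C[3] = 52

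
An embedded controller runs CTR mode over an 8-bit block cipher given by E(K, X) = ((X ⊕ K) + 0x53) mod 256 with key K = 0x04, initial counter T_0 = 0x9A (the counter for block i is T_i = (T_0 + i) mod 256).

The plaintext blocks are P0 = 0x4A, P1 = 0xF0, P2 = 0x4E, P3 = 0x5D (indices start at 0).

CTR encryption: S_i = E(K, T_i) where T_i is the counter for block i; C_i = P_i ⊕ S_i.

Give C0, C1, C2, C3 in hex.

C0 = 0xBB, C1 = 0x02, C2 = 0xA5, C3 = 0xB1

C0: T = 0x9A, S = E(K, T) = 0xF1; 0x4A ⊕ 0xF1 = 0xBB.
C1: T = 0x9B, S = E(K, T) = 0xF2; 0xF0 ⊕ 0xF2 = 0x02.
C2: T = 0x9C, S = E(K, T) = 0xEB; 0x4E ⊕ 0xEB = 0xA5.
C3: T = 0x9D, S = E(K, T) = 0xEC; 0x5D ⊕ 0xEC = 0xB1.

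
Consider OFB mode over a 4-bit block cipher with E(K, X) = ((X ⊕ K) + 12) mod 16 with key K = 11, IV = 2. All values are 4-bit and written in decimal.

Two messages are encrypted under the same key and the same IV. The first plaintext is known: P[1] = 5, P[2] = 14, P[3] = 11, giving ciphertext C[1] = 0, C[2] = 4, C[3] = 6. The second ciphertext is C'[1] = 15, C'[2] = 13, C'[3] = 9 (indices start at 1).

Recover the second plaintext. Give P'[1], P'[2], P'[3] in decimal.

P'[1] = 10, P'[2] = 7, P'[3] = 4

In OFB with a reused IV, both messages share the same keystream S_i, so C_i ⊕ C'_i = P_i ⊕ P'_i and thus P'_i = P_i ⊕ C_i ⊕ C'_i.
P'[1]: 5 ⊕ 0 ⊕ 15 = 10.
P'[2]: 14 ⊕ 4 ⊕ 13 = 7.
P'[3]: 11 ⊕ 6 ⊕ 9 = 4.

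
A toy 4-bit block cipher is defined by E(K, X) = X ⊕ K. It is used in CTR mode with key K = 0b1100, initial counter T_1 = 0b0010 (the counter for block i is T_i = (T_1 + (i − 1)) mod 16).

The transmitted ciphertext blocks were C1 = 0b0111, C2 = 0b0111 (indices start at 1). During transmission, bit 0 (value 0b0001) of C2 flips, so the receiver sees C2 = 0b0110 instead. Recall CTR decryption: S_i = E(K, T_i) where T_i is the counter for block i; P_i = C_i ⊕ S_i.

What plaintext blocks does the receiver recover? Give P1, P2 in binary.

P1 = 0b1001, P2 = 0b1001

Only C2 changed, to 0b0110. In CTR, a change in C_i flips the same bit in P_i only; the keystream is unaffected. Decrypting the received ciphertext:
P1: T = 0b0010, S = E(K, T) = 0b1110; 0b0111 ⊕ 0b1110 = 0b1001.
P2: T = 0b0011, S = E(K, T) = 0b1111; 0b0110 ⊕ 0b1111 = 0b1001.
Blocks that differ from the original plaintext: P2.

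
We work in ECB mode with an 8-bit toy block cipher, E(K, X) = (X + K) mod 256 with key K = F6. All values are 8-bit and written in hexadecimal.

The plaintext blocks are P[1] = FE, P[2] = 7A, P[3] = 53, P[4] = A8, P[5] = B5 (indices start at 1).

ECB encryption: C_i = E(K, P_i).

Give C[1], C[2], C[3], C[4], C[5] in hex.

C[1] = F4, C[2] = 70, C[3] = 49, C[4] = 9E, C[5] = AB

C[1]: E(K, FE) = F4.
C[2]: E(K, 7A) = 70.
C[3]: E(K, 53) = 49.
C[4]: E(K, A8) = 9E.
C[5]: E(K, B5) = AB.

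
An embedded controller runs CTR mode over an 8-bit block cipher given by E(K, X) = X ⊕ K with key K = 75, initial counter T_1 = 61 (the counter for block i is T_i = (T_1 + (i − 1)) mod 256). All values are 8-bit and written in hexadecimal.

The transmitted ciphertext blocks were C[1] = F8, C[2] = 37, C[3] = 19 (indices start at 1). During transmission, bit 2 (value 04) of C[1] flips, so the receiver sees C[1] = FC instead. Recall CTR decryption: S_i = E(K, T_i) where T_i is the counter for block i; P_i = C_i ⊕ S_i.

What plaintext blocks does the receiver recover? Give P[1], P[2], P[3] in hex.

P[1] = E8, P[2] = 20, P[3] = 0F

Only C[1] changed, to FC. In CTR, a change in C_i flips the same bit in P_i only; the keystream is unaffected. Decrypting the received ciphertext:
P[1]: T = 61, S = E(K, T) = 14; FC ⊕ 14 = E8.
P[2]: T = 62, S = E(K, T) = 17; 37 ⊕ 17 = 20.
P[3]: T = 63, S = E(K, T) = 16; 19 ⊕ 16 = 0F.
Blocks that differ from the original plaintext: P[1].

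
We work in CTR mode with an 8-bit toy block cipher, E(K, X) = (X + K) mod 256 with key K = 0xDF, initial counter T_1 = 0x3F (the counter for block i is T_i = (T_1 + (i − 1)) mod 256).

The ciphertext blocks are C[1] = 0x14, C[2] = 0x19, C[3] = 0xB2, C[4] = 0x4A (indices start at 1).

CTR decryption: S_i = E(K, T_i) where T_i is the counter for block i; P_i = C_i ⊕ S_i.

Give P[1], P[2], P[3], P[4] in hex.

P[1] = 0x0A, P[2] = 0x06, P[3] = 0x92, P[4] = 0x6B

P[1]: T = 0x3F, S = E(K, T) = 0x1E; 0x14 ⊕ 0x1E = 0x0A.
P[2]: T = 0x40, S = E(K, T) = 0x1F; 0x19 ⊕ 0x1F = 0x06.
P[3]: T = 0x41, S = E(K, T) = 0x20; 0xB2 ⊕ 0x20 = 0x92.
P[4]: T = 0x42, S = E(K, T) = 0x21; 0x4A ⊕ 0x21 = 0x6B.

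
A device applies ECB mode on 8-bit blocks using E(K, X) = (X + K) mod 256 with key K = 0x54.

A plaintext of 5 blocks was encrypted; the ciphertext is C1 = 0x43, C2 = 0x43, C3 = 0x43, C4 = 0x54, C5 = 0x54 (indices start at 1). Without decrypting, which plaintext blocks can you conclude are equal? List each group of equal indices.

ECB encrypts each block independently with the same key, so equal ciphertext blocks imply equal plaintext blocks.
C1 = C2 = C3 = 0x43, so P1 = P2 = P3.
C4 = C5 = 0x54, so P4 = P5.

P1 = P2 = P3; P4 = P5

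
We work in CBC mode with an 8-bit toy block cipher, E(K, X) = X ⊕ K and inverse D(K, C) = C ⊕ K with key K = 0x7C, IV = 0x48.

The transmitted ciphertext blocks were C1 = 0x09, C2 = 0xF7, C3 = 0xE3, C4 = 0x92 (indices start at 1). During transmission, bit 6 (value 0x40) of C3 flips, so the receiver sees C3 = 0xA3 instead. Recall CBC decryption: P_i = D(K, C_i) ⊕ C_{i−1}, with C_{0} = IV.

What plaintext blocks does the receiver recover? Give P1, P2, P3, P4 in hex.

Only C3 changed, to 0xA3. In CBC, a change in C_i garbles P_i and flips the same bit in P_{i+1}. Decrypting the received ciphertext:
P1: D(K, 0x09) = 0x75; 0x75 ⊕ 0x48 = 0x3D.
P2: D(K, 0xF7) = 0x8B; 0x8B ⊕ 0x09 = 0x82.
P3: D(K, 0xA3) = 0xDF; 0xDF ⊕ 0xF7 = 0x28.
P4: D(K, 0x92) = 0xEE; 0xEE ⊕ 0xA3 = 0x4D.
Blocks that differ from the original plaintext: P3, P4.

P1 = 0x3D, P2 = 0x82, P3 = 0x28, P4 = 0x4D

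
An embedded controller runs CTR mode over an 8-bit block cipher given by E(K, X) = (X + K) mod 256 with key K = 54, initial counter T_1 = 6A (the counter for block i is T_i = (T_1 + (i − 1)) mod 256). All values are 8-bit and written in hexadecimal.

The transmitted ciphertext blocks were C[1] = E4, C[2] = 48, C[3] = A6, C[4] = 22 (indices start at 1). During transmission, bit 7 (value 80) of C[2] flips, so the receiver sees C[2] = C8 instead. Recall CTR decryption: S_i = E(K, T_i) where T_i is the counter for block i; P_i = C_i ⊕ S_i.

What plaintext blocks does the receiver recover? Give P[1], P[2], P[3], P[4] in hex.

P[1] = 5A, P[2] = 77, P[3] = 66, P[4] = E3

Only C[2] changed, to C8. In CTR, a change in C_i flips the same bit in P_i only; the keystream is unaffected. Decrypting the received ciphertext:
P[1]: T = 6A, S = E(K, T) = BE; E4 ⊕ BE = 5A.
P[2]: T = 6B, S = E(K, T) = BF; C8 ⊕ BF = 77.
P[3]: T = 6C, S = E(K, T) = C0; A6 ⊕ C0 = 66.
P[4]: T = 6D, S = E(K, T) = C1; 22 ⊕ C1 = E3.
Blocks that differ from the original plaintext: P[2].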